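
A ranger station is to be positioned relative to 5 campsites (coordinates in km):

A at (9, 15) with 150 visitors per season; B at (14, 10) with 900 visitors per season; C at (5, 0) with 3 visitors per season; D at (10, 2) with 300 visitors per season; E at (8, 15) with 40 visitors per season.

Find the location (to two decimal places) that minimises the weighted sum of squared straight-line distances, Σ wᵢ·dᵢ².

The minimiser of Σwᵢ‖p−pᵢ‖² is the weighted centroid p* = (Σwᵢpᵢ)/(Σwᵢ).
Σwᵢ = 1393.
Σwᵢxᵢ = 150·9 + 900·14 + 3·5 + 300·10 + 40·8 = 17285.
Σwᵢyᵢ = 150·15 + 900·10 + 3·0 + 300·2 + 40·15 = 12450.
x* = 17285/1393 = 12.41, y* = 12450/1393 = 8.94.

(12.41, 8.94)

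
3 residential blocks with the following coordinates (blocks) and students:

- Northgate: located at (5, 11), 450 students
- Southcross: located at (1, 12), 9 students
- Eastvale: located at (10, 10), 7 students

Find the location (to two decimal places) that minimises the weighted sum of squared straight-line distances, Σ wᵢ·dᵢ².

(5.00, 11.00)

The minimiser of Σwᵢ‖p−pᵢ‖² is the weighted centroid p* = (Σwᵢpᵢ)/(Σwᵢ).
Σwᵢ = 466.
Σwᵢxᵢ = 450·5 + 9·1 + 7·10 = 2329.
Σwᵢyᵢ = 450·11 + 9·12 + 7·10 = 5128.
x* = 2329/466 = 5.00, y* = 5128/466 = 11.00.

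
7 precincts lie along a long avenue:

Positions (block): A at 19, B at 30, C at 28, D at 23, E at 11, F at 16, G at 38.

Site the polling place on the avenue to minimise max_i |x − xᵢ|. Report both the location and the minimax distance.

The 1-center on a line is the midpoint of the two extreme points: leftmost at 11, rightmost at 38.
Optimal location = (11 + 38)/2 = 24.5; maximum distance = (38 − 11)/2 = 13.5.

location 24.5, max distance 13.5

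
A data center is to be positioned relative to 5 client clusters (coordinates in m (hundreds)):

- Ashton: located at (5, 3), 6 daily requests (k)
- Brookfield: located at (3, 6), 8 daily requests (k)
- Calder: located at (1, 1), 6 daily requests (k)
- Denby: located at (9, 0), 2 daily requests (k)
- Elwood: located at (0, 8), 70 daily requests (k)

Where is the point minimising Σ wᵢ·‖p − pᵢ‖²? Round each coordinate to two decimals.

The minimiser of Σwᵢ‖p−pᵢ‖² is the weighted centroid p* = (Σwᵢpᵢ)/(Σwᵢ).
Σwᵢ = 92.
Σwᵢxᵢ = 6·5 + 8·3 + 6·1 + 2·9 + 70·0 = 78.
Σwᵢyᵢ = 6·3 + 8·6 + 6·1 + 2·0 + 70·8 = 632.
x* = 78/92 = 0.85, y* = 632/92 = 6.87.

(0.85, 6.87)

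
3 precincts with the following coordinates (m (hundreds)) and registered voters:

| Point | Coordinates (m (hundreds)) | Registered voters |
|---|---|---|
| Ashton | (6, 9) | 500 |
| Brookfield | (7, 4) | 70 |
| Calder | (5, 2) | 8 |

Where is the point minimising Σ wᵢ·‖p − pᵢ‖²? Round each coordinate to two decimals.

(6.11, 8.30)

The minimiser of Σwᵢ‖p−pᵢ‖² is the weighted centroid p* = (Σwᵢpᵢ)/(Σwᵢ).
Σwᵢ = 578.
Σwᵢxᵢ = 500·6 + 70·7 + 8·5 = 3530.
Σwᵢyᵢ = 500·9 + 70·4 + 8·2 = 4796.
x* = 3530/578 = 6.11, y* = 4796/578 = 8.30.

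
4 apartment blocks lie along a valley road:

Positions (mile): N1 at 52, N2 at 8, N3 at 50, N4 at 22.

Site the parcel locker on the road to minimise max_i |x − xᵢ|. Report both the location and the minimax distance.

location 30, max distance 22

The 1-center on a line is the midpoint of the two extreme points: leftmost at 8, rightmost at 52.
Optimal location = (8 + 52)/2 = 30; maximum distance = (52 − 8)/2 = 22.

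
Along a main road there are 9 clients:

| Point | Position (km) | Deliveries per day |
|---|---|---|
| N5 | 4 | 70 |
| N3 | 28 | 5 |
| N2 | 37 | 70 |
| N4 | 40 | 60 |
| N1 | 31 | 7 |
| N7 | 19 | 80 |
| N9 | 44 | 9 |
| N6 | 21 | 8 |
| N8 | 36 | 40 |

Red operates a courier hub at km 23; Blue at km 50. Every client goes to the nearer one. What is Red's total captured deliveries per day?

The indifferent point is the midpoint (23+50)/2 = 36.5; clients left of it (closer to Red at 23) go to Red, those right go to Blue.
  N5 at 4 (w=70) → Red
  N7 at 19 (w=80) → Red
  N6 at 21 (w=8) → Red
  N3 at 28 (w=5) → Red
  N1 at 31 (w=7) → Red
  N8 at 36 (w=40) → Red
  N2 at 37 (w=70) → Blue
  N4 at 40 (w=60) → Blue
  N9 at 44 (w=9) → Blue
Red captures 210; Blue captures 139.

210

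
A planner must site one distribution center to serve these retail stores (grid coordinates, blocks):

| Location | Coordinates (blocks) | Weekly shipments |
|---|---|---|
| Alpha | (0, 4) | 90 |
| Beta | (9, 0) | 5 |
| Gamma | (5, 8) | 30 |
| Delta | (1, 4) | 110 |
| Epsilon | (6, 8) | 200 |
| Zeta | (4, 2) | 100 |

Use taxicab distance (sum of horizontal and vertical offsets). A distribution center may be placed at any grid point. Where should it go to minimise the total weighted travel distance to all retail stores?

(4, 4)

Manhattan distance separates: Σwᵢ(|x−xᵢ|+|y−yᵢ|) = Σwᵢ|x−xᵢ| + Σwᵢ|y−yᵢ|, so x and y are optimised independently as 1-D weighted medians.
Total weight W = 535; half = 267.5.
x-coordinate, sorted with cumulative weight:
  x=0 (Alpha, w=90) cum 90
  x=1 (Delta, w=110) cum 200
  x=4 (Zeta, w=100) cum 300  ← median
  x=5 (Gamma, w=30) cum 330
  x=6 (Epsilon, w=200) cum 530
  x=9 (Beta, w=5) cum 535
⇒ x* = 4
y-coordinate, sorted with cumulative weight:
  y=0 (Beta, w=5) cum 5
  y=2 (Zeta, w=100) cum 105
  y=4 (Alpha, w=90) cum 195
  y=4 (Delta, w=110) cum 305  ← median
  y=8 (Gamma, w=30) cum 335
  y=8 (Epsilon, w=200) cum 535
⇒ y* = 4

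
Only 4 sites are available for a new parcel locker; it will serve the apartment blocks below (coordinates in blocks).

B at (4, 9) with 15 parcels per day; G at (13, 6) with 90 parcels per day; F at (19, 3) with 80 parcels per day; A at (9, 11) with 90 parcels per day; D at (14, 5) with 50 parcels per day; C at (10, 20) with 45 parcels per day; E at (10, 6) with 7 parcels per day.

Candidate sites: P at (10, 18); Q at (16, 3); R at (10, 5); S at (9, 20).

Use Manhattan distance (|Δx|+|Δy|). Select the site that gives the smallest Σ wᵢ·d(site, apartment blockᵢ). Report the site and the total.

R, total 2902 blocks

Total weighted distance at each candidate:
  P (10, 18): total = 5239
  Q (16, 3): total = 3698
  R (10, 5): total = 2902
  S (9, 20): total = 5980
Minimum is at R with total 2902 blocks.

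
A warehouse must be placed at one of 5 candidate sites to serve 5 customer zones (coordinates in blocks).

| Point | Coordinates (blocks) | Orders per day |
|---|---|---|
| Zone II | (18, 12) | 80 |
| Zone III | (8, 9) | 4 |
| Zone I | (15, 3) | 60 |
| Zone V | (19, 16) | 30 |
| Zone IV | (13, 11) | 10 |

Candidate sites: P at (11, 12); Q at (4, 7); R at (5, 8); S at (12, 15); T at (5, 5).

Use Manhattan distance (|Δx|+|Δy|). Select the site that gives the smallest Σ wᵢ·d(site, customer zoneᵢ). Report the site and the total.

P, total 1754 blocks

Total weighted distance at each candidate:
  P (11, 12): total = 1754
  Q (4, 7): total = 3294
  R (5, 8): total = 3046
  S (12, 15): total = 1950
  T (5, 5): total = 3238
Minimum is at P with total 1754 blocks.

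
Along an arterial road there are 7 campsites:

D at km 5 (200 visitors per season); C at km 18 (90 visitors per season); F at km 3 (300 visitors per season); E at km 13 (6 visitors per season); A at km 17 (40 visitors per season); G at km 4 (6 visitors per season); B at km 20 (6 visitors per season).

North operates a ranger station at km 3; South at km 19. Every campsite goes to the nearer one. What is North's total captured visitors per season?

The indifferent point is the midpoint (3+19)/2 = 11; campsites left of it (closer to North at 3) go to North, those right go to South.
  F at 3 (w=300) → North
  G at 4 (w=6) → North
  D at 5 (w=200) → North
  E at 13 (w=6) → South
  A at 17 (w=40) → South
  C at 18 (w=90) → South
  B at 20 (w=6) → South
North captures 506; South captures 142.

506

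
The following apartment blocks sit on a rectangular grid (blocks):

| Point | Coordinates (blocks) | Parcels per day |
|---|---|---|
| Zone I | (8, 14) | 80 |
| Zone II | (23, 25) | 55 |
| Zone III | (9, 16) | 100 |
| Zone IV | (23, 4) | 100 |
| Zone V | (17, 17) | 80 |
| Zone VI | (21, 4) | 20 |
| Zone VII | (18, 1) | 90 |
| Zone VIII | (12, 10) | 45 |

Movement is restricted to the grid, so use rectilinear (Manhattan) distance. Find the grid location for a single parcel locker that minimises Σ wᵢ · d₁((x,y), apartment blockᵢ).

Manhattan distance separates: Σwᵢ(|x−xᵢ|+|y−yᵢ|) = Σwᵢ|x−xᵢ| + Σwᵢ|y−yᵢ|, so x and y are optimised independently as 1-D weighted medians.
Total weight W = 570; half = 285.
x-coordinate, sorted with cumulative weight:
  x=8 (Zone I, w=80) cum 80
  x=9 (Zone III, w=100) cum 180
  x=12 (Zone VIII, w=45) cum 225
  x=17 (Zone V, w=80) cum 305  ← median
  x=18 (Zone VII, w=90) cum 395
  x=21 (Zone VI, w=20) cum 415
  x=23 (Zone II, w=55) cum 470
  x=23 (Zone IV, w=100) cum 570
⇒ x* = 17
y-coordinate, sorted with cumulative weight:
  y=1 (Zone VII, w=90) cum 90
  y=4 (Zone IV, w=100) cum 190
  y=4 (Zone VI, w=20) cum 210
  y=10 (Zone VIII, w=45) cum 255
  y=14 (Zone I, w=80) cum 335  ← median
  y=16 (Zone III, w=100) cum 435
  y=17 (Zone V, w=80) cum 515
  y=25 (Zone II, w=55) cum 570
⇒ y* = 14

(17, 14)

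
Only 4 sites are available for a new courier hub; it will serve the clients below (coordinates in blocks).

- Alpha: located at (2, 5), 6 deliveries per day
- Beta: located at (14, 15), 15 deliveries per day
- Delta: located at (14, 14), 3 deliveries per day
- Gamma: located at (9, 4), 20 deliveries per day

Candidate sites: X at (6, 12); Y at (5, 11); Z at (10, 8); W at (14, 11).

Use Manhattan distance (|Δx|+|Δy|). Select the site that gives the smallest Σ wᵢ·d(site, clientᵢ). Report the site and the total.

Total weighted distance at each candidate:
  X (6, 12): total = 481
  Y (5, 11): total = 505
  Z (10, 8): total = 361
  W (14, 11): total = 417
Minimum is at Z with total 361 blocks.

Z, total 361 blocks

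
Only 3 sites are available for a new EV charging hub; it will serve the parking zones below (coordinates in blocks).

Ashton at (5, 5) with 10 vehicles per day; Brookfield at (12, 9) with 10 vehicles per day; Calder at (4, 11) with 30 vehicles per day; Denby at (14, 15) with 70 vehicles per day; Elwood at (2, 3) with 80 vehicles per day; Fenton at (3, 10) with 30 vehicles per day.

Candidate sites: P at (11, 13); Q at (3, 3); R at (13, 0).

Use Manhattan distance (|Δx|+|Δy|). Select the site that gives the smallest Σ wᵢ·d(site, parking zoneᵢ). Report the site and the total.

Total weighted distance at each candidate:
  P (11, 13): total = 2660
  Q (3, 3): total = 2360
  R (13, 0): total = 3670
Minimum is at Q with total 2360 blocks.

Q, total 2360 blocks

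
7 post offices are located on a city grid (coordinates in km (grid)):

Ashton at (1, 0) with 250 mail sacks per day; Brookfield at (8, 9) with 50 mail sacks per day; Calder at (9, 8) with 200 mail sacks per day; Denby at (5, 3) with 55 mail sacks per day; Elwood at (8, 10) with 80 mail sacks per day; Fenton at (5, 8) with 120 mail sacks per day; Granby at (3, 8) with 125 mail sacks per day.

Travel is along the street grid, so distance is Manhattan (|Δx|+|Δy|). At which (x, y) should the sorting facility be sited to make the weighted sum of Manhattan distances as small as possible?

Manhattan distance separates: Σwᵢ(|x−xᵢ|+|y−yᵢ|) = Σwᵢ|x−xᵢ| + Σwᵢ|y−yᵢ|, so x and y are optimised independently as 1-D weighted medians.
Total weight W = 880; half = 440.
x-coordinate, sorted with cumulative weight:
  x=1 (Ashton, w=250) cum 250
  x=3 (Granby, w=125) cum 375
  x=5 (Denby, w=55) cum 430
  x=5 (Fenton, w=120) cum 550  ← median
  x=8 (Brookfield, w=50) cum 600
  x=8 (Elwood, w=80) cum 680
  x=9 (Calder, w=200) cum 880
⇒ x* = 5
y-coordinate, sorted with cumulative weight:
  y=0 (Ashton, w=250) cum 250
  y=3 (Denby, w=55) cum 305
  y=8 (Calder, w=200) cum 505  ← median
  y=8 (Fenton, w=120) cum 625
  y=8 (Granby, w=125) cum 750
  y=9 (Brookfield, w=50) cum 800
  y=10 (Elwood, w=80) cum 880
⇒ y* = 8

(5, 8)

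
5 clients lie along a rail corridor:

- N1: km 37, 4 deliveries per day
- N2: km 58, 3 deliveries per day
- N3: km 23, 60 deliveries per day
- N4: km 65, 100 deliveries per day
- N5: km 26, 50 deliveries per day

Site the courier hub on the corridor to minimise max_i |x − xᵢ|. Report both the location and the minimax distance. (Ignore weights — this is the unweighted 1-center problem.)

location 44, max distance 21

The 1-center on a line is the midpoint of the two extreme points: leftmost at 23, rightmost at 65.
Optimal location = (23 + 65)/2 = 44; maximum distance = (65 − 23)/2 = 21.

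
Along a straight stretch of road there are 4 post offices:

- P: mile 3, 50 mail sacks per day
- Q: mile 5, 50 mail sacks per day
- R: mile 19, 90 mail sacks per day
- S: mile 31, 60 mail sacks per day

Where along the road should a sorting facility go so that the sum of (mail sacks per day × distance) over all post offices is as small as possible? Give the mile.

For a sum of weighted absolute distances on a line, the optimum is the weighted median (not the mean). Total weight W = 250; half-weight = 125.
Sort by position and accumulate weight:
  mile 3 (P, w=50) → cum 50
  mile 5 (Q, w=50) → cum 100
  mile 19 (R, w=90) → cum 190  ≥ 125 → median here
  mile 31 (S, w=60) → cum 250
Optimal location: mile 19.

x = 19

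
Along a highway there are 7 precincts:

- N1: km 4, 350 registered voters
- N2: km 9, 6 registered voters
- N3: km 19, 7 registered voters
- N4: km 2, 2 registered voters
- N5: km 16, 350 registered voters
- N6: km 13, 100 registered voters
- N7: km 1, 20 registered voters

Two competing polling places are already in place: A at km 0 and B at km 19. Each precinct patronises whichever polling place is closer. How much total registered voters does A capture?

378

The indifferent point is the midpoint (0+19)/2 = 9.5; precincts left of it (closer to A at 0) go to A, those right go to B.
  N7 at 1 (w=20) → A
  N4 at 2 (w=2) → A
  N1 at 4 (w=350) → A
  N2 at 9 (w=6) → A
  N6 at 13 (w=100) → B
  N5 at 16 (w=350) → B
  N3 at 19 (w=7) → B
A captures 378; B captures 457.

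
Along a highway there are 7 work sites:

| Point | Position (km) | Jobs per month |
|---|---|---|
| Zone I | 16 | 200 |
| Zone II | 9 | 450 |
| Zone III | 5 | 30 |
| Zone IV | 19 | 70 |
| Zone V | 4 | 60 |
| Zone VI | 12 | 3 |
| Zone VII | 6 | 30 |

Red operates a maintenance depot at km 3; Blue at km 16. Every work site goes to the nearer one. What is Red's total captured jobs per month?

The indifferent point is the midpoint (3+16)/2 = 9.5; work sites left of it (closer to Red at 3) go to Red, those right go to Blue.
  Zone V at 4 (w=60) → Red
  Zone III at 5 (w=30) → Red
  Zone VII at 6 (w=30) → Red
  Zone II at 9 (w=450) → Red
  Zone VI at 12 (w=3) → Blue
  Zone I at 16 (w=200) → Blue
  Zone IV at 19 (w=70) → Blue
Red captures 570; Blue captures 273.

570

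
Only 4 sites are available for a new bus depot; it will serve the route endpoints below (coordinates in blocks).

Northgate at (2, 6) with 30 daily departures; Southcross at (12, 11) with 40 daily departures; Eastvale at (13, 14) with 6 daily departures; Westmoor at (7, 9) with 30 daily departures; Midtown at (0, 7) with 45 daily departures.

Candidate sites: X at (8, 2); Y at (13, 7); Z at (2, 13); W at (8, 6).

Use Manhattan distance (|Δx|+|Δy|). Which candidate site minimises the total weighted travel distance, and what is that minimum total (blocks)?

W, total 1143 blocks

Total weighted distance at each candidate:
  X (8, 2): total = 1747
  Y (13, 7): total = 1427
  Z (2, 13): total = 1392
  W (8, 6): total = 1143
Minimum is at W with total 1143 blocks.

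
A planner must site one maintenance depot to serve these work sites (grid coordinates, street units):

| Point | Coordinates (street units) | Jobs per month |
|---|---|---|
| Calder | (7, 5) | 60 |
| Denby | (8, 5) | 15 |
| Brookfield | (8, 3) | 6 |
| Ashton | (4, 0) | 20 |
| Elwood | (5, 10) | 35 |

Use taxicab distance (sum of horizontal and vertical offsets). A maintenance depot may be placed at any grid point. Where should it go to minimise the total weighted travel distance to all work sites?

Manhattan distance separates: Σwᵢ(|x−xᵢ|+|y−yᵢ|) = Σwᵢ|x−xᵢ| + Σwᵢ|y−yᵢ|, so x and y are optimised independently as 1-D weighted medians.
Total weight W = 136; half = 68.
x-coordinate, sorted with cumulative weight:
  x=4 (Ashton, w=20) cum 20
  x=5 (Elwood, w=35) cum 55
  x=7 (Calder, w=60) cum 115  ← median
  x=8 (Denby, w=15) cum 130
  x=8 (Brookfield, w=6) cum 136
⇒ x* = 7
y-coordinate, sorted with cumulative weight:
  y=0 (Ashton, w=20) cum 20
  y=3 (Brookfield, w=6) cum 26
  y=5 (Calder, w=60) cum 86  ← median
  y=5 (Denby, w=15) cum 101
  y=10 (Elwood, w=35) cum 136
⇒ y* = 5

(7, 5)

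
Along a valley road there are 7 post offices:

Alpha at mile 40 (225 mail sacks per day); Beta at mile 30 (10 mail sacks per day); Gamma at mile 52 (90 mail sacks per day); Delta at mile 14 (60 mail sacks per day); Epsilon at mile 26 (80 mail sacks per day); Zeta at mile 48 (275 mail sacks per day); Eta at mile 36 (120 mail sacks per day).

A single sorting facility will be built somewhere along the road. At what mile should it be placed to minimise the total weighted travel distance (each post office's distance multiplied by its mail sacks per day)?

x = 40

For a sum of weighted absolute distances on a line, the optimum is the weighted median (not the mean). Total weight W = 860; half-weight = 430.
Sort by position and accumulate weight:
  mile 14 (Delta, w=60) → cum 60
  mile 26 (Epsilon, w=80) → cum 140
  mile 30 (Beta, w=10) → cum 150
  mile 36 (Eta, w=120) → cum 270
  mile 40 (Alpha, w=225) → cum 495  ≥ 430 → median here
  mile 48 (Zeta, w=275) → cum 770
  mile 52 (Gamma, w=90) → cum 860
Optimal location: mile 40.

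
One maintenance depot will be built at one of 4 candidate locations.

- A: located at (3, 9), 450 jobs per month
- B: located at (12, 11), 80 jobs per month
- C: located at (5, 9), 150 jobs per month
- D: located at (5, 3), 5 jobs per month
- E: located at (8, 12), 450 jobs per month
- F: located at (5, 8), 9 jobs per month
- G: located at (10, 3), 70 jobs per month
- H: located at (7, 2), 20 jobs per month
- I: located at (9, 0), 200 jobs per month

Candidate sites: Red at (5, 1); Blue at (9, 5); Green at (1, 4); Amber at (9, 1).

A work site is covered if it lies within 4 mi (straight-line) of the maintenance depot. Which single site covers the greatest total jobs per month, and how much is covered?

Amber, covering 290

Coverage radius r = 4 mi; a point is covered iff (Δx)²+(Δy)² ≤ 4² = 16.
  Red (5, 1): covers {D, H} → 25
  Blue (9, 5): covers {G, H} → 90
  Green (1, 4): covers {none} → 0
  Amber (9, 1): covers {G, H, I} → 290
Maximum coverage at Amber: 290 jobs per month.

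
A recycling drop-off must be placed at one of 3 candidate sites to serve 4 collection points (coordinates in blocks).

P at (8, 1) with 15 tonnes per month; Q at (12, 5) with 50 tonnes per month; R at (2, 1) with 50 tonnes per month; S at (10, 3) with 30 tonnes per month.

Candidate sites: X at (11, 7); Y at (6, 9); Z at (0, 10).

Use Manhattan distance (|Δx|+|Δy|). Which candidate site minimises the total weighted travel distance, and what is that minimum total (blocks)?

X, total 1185 blocks

Total weighted distance at each candidate:
  X (11, 7): total = 1185
  Y (6, 9): total = 1550
  Z (0, 10): total = 2165
Minimum is at X with total 1185 blocks.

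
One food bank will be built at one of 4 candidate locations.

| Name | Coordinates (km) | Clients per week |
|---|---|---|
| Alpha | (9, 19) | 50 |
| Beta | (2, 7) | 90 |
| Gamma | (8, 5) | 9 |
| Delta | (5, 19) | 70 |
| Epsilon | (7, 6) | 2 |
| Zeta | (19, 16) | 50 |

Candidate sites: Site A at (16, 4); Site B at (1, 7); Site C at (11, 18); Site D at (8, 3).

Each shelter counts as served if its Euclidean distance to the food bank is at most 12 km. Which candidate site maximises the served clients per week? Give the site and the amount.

Site C, covering 170

Coverage radius r = 12 km; a point is covered iff (Δx)²+(Δy)² ≤ 12² = 144.
  Site A (16, 4): covers {Gamma, Epsilon} → 11
  Site B (1, 7): covers {Beta, Gamma, Epsilon} → 101
  Site C (11, 18): covers {Alpha, Delta, Zeta} → 170
  Site D (8, 3): covers {Beta, Gamma, Epsilon} → 101
Maximum coverage at Site C: 170 clients per week.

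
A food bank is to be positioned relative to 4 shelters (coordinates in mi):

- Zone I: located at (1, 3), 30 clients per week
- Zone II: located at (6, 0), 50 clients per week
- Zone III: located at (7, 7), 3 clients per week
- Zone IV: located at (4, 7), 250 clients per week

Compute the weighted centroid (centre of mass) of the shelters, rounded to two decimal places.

(4.06, 5.59)

The minimiser of Σwᵢ‖p−pᵢ‖² is the weighted centroid p* = (Σwᵢpᵢ)/(Σwᵢ).
Σwᵢ = 333.
Σwᵢxᵢ = 30·1 + 50·6 + 3·7 + 250·4 = 1351.
Σwᵢyᵢ = 30·3 + 50·0 + 3·7 + 250·7 = 1861.
x* = 1351/333 = 4.06, y* = 1861/333 = 5.59.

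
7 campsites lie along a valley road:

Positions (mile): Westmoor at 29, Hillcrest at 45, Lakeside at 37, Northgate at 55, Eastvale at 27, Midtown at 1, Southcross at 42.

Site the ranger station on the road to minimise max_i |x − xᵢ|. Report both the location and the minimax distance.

The 1-center on a line is the midpoint of the two extreme points: leftmost at 1, rightmost at 55.
Optimal location = (1 + 55)/2 = 28; maximum distance = (55 − 1)/2 = 27.

location 28, max distance 27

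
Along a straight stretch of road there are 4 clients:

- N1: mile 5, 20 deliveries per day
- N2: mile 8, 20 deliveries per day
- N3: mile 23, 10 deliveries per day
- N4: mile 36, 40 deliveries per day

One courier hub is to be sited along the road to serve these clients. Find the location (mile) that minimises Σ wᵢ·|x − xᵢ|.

x = 23

For a sum of weighted absolute distances on a line, the optimum is the weighted median (not the mean). Total weight W = 90; half-weight = 45.
Sort by position and accumulate weight:
  mile 5 (N1, w=20) → cum 20
  mile 8 (N2, w=20) → cum 40
  mile 23 (N3, w=10) → cum 50  ≥ 45 → median here
  mile 36 (N4, w=40) → cum 90
Optimal location: mile 23.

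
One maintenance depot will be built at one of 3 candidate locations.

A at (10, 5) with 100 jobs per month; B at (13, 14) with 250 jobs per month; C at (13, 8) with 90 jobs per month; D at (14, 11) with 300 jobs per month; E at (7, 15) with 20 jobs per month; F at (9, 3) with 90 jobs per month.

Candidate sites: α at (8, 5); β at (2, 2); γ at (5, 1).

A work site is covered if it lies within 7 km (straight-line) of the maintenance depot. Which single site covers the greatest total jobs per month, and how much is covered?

α, covering 280

Coverage radius r = 7 km; a point is covered iff (Δx)²+(Δy)² ≤ 7² = 49.
  α (8, 5): covers {A, C, F} → 280
  β (2, 2): covers {none} → 0
  γ (5, 1): covers {A, F} → 190
Maximum coverage at α: 280 jobs per month.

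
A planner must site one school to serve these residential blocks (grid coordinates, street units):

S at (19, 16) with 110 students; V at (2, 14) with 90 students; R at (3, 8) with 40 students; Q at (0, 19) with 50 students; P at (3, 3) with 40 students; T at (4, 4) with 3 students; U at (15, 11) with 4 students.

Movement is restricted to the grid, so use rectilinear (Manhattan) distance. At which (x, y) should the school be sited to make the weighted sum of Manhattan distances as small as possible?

Manhattan distance separates: Σwᵢ(|x−xᵢ|+|y−yᵢ|) = Σwᵢ|x−xᵢ| + Σwᵢ|y−yᵢ|, so x and y are optimised independently as 1-D weighted medians.
Total weight W = 337; half = 168.5.
x-coordinate, sorted with cumulative weight:
  x=0 (Q, w=50) cum 50
  x=2 (V, w=90) cum 140
  x=3 (R, w=40) cum 180  ← median
  x=3 (P, w=40) cum 220
  x=4 (T, w=3) cum 223
  x=15 (U, w=4) cum 227
  x=19 (S, w=110) cum 337
⇒ x* = 3
y-coordinate, sorted with cumulative weight:
  y=3 (P, w=40) cum 40
  y=4 (T, w=3) cum 43
  y=8 (R, w=40) cum 83
  y=11 (U, w=4) cum 87
  y=14 (V, w=90) cum 177  ← median
  y=16 (S, w=110) cum 287
  y=19 (Q, w=50) cum 337
⇒ y* = 14

(3, 14)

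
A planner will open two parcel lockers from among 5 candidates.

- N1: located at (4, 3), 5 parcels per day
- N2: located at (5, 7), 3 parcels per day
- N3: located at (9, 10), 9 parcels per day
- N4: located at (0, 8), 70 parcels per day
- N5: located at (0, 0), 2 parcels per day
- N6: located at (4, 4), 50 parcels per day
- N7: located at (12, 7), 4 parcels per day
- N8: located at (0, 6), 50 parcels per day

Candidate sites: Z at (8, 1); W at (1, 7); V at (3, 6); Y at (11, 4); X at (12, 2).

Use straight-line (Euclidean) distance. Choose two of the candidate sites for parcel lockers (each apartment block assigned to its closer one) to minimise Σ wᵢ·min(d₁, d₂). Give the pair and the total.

{W, V}, total 418.6

Evaluate every pair (each demand assigned to the nearer of the two):
  {W, V}: total = 418.6
  {W, Y}: total = 502.5
  {W, X}: total = 529.9
  {Z, W}: total = 536.1
  {V, Y}: total = 619.7
  {V, X}: total = 635.0
  {Z, V}: total = 643.9
  {Z, Y}: total = 1594.0
  {Z, X}: total = 1621.3
  {Y, X}: total = 1876.8
Best pair: {W, V} with total 418.6.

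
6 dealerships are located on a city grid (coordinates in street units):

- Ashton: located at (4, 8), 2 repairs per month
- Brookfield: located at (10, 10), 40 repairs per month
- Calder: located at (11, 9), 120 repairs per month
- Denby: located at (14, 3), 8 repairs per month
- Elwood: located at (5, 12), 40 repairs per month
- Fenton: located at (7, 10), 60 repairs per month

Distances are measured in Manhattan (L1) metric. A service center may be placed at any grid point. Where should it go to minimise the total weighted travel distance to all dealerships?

(10, 10)

Manhattan distance separates: Σwᵢ(|x−xᵢ|+|y−yᵢ|) = Σwᵢ|x−xᵢ| + Σwᵢ|y−yᵢ|, so x and y are optimised independently as 1-D weighted medians.
Total weight W = 270; half = 135.
x-coordinate, sorted with cumulative weight:
  x=4 (Ashton, w=2) cum 2
  x=5 (Elwood, w=40) cum 42
  x=7 (Fenton, w=60) cum 102
  x=10 (Brookfield, w=40) cum 142  ← median
  x=11 (Calder, w=120) cum 262
  x=14 (Denby, w=8) cum 270
⇒ x* = 10
y-coordinate, sorted with cumulative weight:
  y=3 (Denby, w=8) cum 8
  y=8 (Ashton, w=2) cum 10
  y=9 (Calder, w=120) cum 130
  y=10 (Brookfield, w=40) cum 170  ← median
  y=10 (Fenton, w=60) cum 230
  y=12 (Elwood, w=40) cum 270
⇒ y* = 10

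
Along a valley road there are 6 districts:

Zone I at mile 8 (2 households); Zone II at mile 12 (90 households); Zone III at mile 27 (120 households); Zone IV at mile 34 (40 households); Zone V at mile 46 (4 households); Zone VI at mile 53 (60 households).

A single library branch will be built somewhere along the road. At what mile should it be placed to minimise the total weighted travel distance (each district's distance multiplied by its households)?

For a sum of weighted absolute distances on a line, the optimum is the weighted median (not the mean). Total weight W = 316; half-weight = 158.
Sort by position and accumulate weight:
  mile 8 (Zone I, w=2) → cum 2
  mile 12 (Zone II, w=90) → cum 92
  mile 27 (Zone III, w=120) → cum 212  ≥ 158 → median here
  mile 34 (Zone IV, w=40) → cum 252
  mile 46 (Zone V, w=4) → cum 256
  mile 53 (Zone VI, w=60) → cum 316
Optimal location: mile 27.

x = 27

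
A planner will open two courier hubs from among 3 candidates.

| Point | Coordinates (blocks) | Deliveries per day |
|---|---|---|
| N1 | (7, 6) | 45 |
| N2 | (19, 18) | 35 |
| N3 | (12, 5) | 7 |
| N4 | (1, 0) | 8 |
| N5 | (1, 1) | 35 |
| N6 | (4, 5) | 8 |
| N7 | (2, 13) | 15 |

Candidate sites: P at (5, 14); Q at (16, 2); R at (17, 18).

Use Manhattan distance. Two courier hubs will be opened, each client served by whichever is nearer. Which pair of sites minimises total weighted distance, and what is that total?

{P, R}, total 1511

Evaluate every pair (each demand assigned to the nearer of the two):
  {P, R}: total = 1511
  {Q, R}: total = 1820
  {P, Q}: total = 1965
Best pair: {P, R} with total 1511.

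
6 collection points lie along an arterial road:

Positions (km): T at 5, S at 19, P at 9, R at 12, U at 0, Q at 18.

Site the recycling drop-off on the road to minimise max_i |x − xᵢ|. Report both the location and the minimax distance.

location 9.5, max distance 9.5

The 1-center on a line is the midpoint of the two extreme points: leftmost at 0, rightmost at 19.
Optimal location = (0 + 19)/2 = 9.5; maximum distance = (19 − 0)/2 = 9.5.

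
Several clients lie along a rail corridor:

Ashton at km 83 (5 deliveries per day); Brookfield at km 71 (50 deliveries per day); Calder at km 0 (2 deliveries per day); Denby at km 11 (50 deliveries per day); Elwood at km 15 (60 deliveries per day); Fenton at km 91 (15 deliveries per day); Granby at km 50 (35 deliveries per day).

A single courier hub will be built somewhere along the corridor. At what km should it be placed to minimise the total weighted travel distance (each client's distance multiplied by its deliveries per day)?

For a sum of weighted absolute distances on a line, the optimum is the weighted median (not the mean). Total weight W = 217; half-weight = 108.5.
Sort by position and accumulate weight:
  km 0 (Calder, w=2) → cum 2
  km 11 (Denby, w=50) → cum 52
  km 15 (Elwood, w=60) → cum 112  ≥ 108.5 → median here
  km 50 (Granby, w=35) → cum 147
  km 71 (Brookfield, w=50) → cum 197
  km 83 (Ashton, w=5) → cum 202
  km 91 (Fenton, w=15) → cum 217
Optimal location: km 15.

x = 15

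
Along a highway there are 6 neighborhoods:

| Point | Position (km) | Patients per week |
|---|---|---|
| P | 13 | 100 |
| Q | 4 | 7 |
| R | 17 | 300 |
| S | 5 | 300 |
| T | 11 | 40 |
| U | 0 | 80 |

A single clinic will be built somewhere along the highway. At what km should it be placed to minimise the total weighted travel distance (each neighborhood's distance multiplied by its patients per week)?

x = 11

For a sum of weighted absolute distances on a line, the optimum is the weighted median (not the mean). Total weight W = 827; half-weight = 413.5.
Sort by position and accumulate weight:
  km 0 (U, w=80) → cum 80
  km 4 (Q, w=7) → cum 87
  km 5 (S, w=300) → cum 387
  km 11 (T, w=40) → cum 427  ≥ 413.5 → median here
  km 13 (P, w=100) → cum 527
  km 17 (R, w=300) → cum 827
Optimal location: km 11.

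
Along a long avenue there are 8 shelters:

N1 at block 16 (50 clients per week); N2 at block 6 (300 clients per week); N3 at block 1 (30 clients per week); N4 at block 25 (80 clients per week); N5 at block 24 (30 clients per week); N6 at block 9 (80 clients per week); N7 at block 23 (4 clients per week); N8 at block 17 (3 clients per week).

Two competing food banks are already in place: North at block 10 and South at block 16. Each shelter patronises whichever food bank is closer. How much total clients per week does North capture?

The indifferent point is the midpoint (10+16)/2 = 13; shelters left of it (closer to North at 10) go to North, those right go to South.
  N3 at 1 (w=30) → North
  N2 at 6 (w=300) → North
  N6 at 9 (w=80) → North
  N1 at 16 (w=50) → South
  N8 at 17 (w=3) → South
  N7 at 23 (w=4) → South
  N5 at 24 (w=30) → South
  N4 at 25 (w=80) → South
North captures 410; South captures 167.

410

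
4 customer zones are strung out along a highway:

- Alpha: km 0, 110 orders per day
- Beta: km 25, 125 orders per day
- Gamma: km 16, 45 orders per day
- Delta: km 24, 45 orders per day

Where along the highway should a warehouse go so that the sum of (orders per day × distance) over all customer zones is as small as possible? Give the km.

For a sum of weighted absolute distances on a line, the optimum is the weighted median (not the mean). Total weight W = 325; half-weight = 162.5.
Sort by position and accumulate weight:
  km 0 (Alpha, w=110) → cum 110
  km 16 (Gamma, w=45) → cum 155
  km 24 (Delta, w=45) → cum 200  ≥ 162.5 → median here
  km 25 (Beta, w=125) → cum 325
Optimal location: km 24.

x = 24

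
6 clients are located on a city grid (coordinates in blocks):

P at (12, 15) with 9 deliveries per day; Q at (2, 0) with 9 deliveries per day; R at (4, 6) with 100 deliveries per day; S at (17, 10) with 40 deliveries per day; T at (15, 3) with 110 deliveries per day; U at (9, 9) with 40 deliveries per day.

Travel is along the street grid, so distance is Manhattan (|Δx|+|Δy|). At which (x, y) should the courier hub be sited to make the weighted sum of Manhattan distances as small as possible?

Manhattan distance separates: Σwᵢ(|x−xᵢ|+|y−yᵢ|) = Σwᵢ|x−xᵢ| + Σwᵢ|y−yᵢ|, so x and y are optimised independently as 1-D weighted medians.
Total weight W = 308; half = 154.
x-coordinate, sorted with cumulative weight:
  x=2 (Q, w=9) cum 9
  x=4 (R, w=100) cum 109
  x=9 (U, w=40) cum 149
  x=12 (P, w=9) cum 158  ← median
  x=15 (T, w=110) cum 268
  x=17 (S, w=40) cum 308
⇒ x* = 12
y-coordinate, sorted with cumulative weight:
  y=0 (Q, w=9) cum 9
  y=3 (T, w=110) cum 119
  y=6 (R, w=100) cum 219  ← median
  y=9 (U, w=40) cum 259
  y=10 (S, w=40) cum 299
  y=15 (P, w=9) cum 308
⇒ y* = 6

(12, 6)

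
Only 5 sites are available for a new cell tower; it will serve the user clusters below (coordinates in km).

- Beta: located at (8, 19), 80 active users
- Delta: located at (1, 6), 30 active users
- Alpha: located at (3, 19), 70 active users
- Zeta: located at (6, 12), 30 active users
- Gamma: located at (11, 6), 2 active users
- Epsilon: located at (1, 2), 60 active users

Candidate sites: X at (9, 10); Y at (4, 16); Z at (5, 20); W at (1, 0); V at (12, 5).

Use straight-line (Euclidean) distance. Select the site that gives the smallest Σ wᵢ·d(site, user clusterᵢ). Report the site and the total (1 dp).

Y, total 1952.2 km

Total weighted distance at each candidate:
  X (9, 10): total = 2545.9
  Y (4, 16): total = 1952.2
  Z (5, 20): total = 2225.0
  W (1, 0): total = 3670.5
  V (12, 5): total = 3624.7
Minimum is at Y with total 1952.2 km.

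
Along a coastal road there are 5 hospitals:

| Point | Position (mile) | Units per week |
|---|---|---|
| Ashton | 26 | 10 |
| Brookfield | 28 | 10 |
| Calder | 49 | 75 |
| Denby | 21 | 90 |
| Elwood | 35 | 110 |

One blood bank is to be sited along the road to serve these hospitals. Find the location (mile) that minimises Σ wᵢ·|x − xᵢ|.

For a sum of weighted absolute distances on a line, the optimum is the weighted median (not the mean). Total weight W = 295; half-weight = 147.5.
Sort by position and accumulate weight:
  mile 21 (Denby, w=90) → cum 90
  mile 26 (Ashton, w=10) → cum 100
  mile 28 (Brookfield, w=10) → cum 110
  mile 35 (Elwood, w=110) → cum 220  ≥ 147.5 → median here
  mile 49 (Calder, w=75) → cum 295
Optimal location: mile 35.

x = 35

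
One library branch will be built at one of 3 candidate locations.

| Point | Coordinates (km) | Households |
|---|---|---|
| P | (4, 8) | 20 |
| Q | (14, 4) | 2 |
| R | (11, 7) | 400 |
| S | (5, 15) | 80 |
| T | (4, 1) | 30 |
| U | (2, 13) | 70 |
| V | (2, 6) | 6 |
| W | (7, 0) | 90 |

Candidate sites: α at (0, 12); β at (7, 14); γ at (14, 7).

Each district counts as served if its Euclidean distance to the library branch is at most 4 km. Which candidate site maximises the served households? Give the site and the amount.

γ, covering 402

Coverage radius r = 4 km; a point is covered iff (Δx)²+(Δy)² ≤ 4² = 16.
  α (0, 12): covers {U} → 70
  β (7, 14): covers {S} → 80
  γ (14, 7): covers {Q, R} → 402
Maximum coverage at γ: 402 households.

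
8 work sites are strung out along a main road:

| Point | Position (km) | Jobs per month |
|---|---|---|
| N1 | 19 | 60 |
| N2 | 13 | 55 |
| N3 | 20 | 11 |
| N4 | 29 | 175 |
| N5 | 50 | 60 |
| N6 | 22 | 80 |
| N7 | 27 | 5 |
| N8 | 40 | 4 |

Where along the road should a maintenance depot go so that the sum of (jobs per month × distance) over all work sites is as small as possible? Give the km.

x = 29

For a sum of weighted absolute distances on a line, the optimum is the weighted median (not the mean). Total weight W = 450; half-weight = 225.
Sort by position and accumulate weight:
  km 13 (N2, w=55) → cum 55
  km 19 (N1, w=60) → cum 115
  km 20 (N3, w=11) → cum 126
  km 22 (N6, w=80) → cum 206
  km 27 (N7, w=5) → cum 211
  km 29 (N4, w=175) → cum 386  ≥ 225 → median here
  km 40 (N8, w=4) → cum 390
  km 50 (N5, w=60) → cum 450
Optimal location: km 29.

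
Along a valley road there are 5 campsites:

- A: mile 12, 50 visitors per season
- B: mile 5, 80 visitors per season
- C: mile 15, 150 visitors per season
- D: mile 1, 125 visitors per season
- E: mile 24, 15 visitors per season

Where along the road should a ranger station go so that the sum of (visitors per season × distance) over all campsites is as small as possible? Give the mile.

x = 12

For a sum of weighted absolute distances on a line, the optimum is the weighted median (not the mean). Total weight W = 420; half-weight = 210.
Sort by position and accumulate weight:
  mile 1 (D, w=125) → cum 125
  mile 5 (B, w=80) → cum 205
  mile 12 (A, w=50) → cum 255  ≥ 210 → median here
  mile 15 (C, w=150) → cum 405
  mile 24 (E, w=15) → cum 420
Optimal location: mile 12.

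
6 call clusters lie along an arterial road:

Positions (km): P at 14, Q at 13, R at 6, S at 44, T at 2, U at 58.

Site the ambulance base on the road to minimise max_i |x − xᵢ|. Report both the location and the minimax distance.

location 30, max distance 28

The 1-center on a line is the midpoint of the two extreme points: leftmost at 2, rightmost at 58.
Optimal location = (2 + 58)/2 = 30; maximum distance = (58 − 2)/2 = 28.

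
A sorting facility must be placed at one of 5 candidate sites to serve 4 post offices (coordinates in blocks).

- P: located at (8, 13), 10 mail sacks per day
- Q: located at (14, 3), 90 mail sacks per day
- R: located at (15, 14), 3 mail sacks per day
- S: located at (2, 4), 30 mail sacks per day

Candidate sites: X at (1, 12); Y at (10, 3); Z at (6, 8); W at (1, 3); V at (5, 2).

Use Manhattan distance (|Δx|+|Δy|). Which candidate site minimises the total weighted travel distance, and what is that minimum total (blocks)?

Y, total 798 blocks

Total weighted distance at each candidate:
  X (1, 12): total = 2378
  Y (10, 3): total = 798
  Z (6, 8): total = 1525
  W (1, 3): total = 1475
  V (5, 2): total = 1256
Minimum is at Y with total 798 blocks.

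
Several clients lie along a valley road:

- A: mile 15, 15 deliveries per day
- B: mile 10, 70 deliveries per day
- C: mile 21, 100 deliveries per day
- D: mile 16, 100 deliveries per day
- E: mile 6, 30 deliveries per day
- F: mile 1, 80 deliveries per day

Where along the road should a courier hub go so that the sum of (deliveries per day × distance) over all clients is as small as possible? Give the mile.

x = 16

For a sum of weighted absolute distances on a line, the optimum is the weighted median (not the mean). Total weight W = 395; half-weight = 197.5.
Sort by position and accumulate weight:
  mile 1 (F, w=80) → cum 80
  mile 6 (E, w=30) → cum 110
  mile 10 (B, w=70) → cum 180
  mile 15 (A, w=15) → cum 195
  mile 16 (D, w=100) → cum 295  ≥ 197.5 → median here
  mile 21 (C, w=100) → cum 395
Optimal location: mile 16.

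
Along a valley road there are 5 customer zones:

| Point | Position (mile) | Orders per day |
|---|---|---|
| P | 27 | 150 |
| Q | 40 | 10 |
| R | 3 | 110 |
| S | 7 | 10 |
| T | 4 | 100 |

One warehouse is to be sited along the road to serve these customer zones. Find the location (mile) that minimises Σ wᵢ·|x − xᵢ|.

For a sum of weighted absolute distances on a line, the optimum is the weighted median (not the mean). Total weight W = 380; half-weight = 190.
Sort by position and accumulate weight:
  mile 3 (R, w=110) → cum 110
  mile 4 (T, w=100) → cum 210  ≥ 190 → median here
  mile 7 (S, w=10) → cum 220
  mile 27 (P, w=150) → cum 370
  mile 40 (Q, w=10) → cum 380
Optimal location: mile 4.

x = 4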